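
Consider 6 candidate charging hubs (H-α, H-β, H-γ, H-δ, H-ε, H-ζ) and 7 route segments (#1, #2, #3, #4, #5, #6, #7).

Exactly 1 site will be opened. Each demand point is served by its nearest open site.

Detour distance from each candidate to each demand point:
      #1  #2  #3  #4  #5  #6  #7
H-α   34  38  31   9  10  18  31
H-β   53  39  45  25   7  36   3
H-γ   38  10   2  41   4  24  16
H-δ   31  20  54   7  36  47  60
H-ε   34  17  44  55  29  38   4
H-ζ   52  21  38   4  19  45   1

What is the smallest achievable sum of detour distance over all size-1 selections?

Open {H-γ}.
  #1→H-γ 38, #2→H-γ 10, #3→H-γ 2, #4→H-γ 41, #5→H-γ 4, #6→H-γ 24, #7→H-γ 16  ⇒ total 135.
Compare {H-α}: total 171.
Compare {H-ζ}: total 180.
No size-1 selection does better; minimum is 135.

135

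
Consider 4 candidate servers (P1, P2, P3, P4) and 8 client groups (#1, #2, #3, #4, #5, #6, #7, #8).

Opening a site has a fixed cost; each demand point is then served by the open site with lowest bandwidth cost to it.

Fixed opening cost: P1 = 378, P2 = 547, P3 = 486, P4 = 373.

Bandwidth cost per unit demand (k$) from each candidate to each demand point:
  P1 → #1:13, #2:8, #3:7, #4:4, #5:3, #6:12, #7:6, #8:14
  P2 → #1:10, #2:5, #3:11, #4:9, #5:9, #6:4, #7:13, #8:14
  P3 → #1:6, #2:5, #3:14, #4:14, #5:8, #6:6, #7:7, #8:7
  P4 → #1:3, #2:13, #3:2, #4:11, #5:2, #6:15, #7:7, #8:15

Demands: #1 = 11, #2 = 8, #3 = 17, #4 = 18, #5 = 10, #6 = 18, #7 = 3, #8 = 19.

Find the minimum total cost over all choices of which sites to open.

1306

Open {P1}: assign each demand point to its cheapest open site.
  #1→P1 11×13=143, #2→P1 8×8=64, #3→P1 17×7=119, #4→P1 18×4=72, #5→P1 10×3=30, #6→P1 18×12=216, #7→P1 3×6=18, #8→P1 19×14=266
  bandwidth cost 928, fixed 378 → total 1306.
Compare {P4}: bandwidth cost 965 + fixed 373 = 1338.
Compare {P3}: bandwidth cost 938 + fixed 486 = 1424.
Compare {P3, P4}: bandwidth cost 587 + fixed 859 = 1446.
All other subsets cost ≥ 1338. Minimum total cost: 1306.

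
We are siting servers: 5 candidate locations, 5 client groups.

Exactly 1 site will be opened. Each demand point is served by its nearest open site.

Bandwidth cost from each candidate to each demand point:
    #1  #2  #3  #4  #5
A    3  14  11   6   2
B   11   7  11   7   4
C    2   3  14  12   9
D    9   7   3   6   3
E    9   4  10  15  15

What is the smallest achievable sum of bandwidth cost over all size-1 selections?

Open {D}.
  #1→D 9, #2→D 7, #3→D 3, #4→D 6, #5→D 3  ⇒ total 28.
Compare {A}: total 36.
Compare {B}: total 40.
No size-1 selection does better; minimum is 28.

28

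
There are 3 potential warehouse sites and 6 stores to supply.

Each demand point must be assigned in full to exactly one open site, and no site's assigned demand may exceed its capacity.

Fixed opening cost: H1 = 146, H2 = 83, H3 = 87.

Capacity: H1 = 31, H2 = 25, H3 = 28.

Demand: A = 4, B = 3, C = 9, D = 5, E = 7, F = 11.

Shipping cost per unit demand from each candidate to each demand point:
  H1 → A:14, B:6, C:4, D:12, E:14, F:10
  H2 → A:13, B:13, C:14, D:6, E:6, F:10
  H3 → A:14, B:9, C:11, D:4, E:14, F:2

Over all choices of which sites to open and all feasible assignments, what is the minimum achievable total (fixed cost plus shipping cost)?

Open {H2, H3}; cheapest assignment that respects the capacities:
  H2 (cap 25, load 11): A, E — cost 4×13 + 7×6 = 94
  H3 (cap 28, load 28): B, C, D, F — cost 3×9 + 9×11 + 5×4 + 11×2 = 168
  Shipping 262, fixed 170 → total 432.
  Any other capacity-feasible assignment to {H2, H3} ships for at least 262.
Compare {H1, H3}: its best feasible assignment gives total 483.
Compare {H1, H2, H3}: its best feasible assignment gives total 506.
Every other set of open sites that can feasibly serve all demand totals ≥ 483 even under its best assignment. Minimum: 432.

432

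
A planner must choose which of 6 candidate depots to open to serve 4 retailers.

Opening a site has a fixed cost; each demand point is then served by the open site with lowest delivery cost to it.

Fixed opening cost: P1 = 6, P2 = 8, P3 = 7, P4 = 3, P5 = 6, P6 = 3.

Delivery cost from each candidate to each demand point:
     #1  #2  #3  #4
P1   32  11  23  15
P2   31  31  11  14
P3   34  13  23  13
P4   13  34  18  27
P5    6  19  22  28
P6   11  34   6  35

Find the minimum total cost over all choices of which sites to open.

Open {P1, P6}: assign each demand point to its cheapest open site.
  #1→P6 11, #2→P1 11, #3→P6 6, #4→P1 15
  delivery cost 43, fixed 9 → total 52.
Compare {P3, P6}: delivery cost 43 + fixed 10 = 53.
Compare {P1, P5, P6}: delivery cost 38 + fixed 15 = 53.
Compare {P3, P5, P6}: delivery cost 38 + fixed 16 = 54.
All other subsets cost ≥ 53. Minimum total cost: 52.

52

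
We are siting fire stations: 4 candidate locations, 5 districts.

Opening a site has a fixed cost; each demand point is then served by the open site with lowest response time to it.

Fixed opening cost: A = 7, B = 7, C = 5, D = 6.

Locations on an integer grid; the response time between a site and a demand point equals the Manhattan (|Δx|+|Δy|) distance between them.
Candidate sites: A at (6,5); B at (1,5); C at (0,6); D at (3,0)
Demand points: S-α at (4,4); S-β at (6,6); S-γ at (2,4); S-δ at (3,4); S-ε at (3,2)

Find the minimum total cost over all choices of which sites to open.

26

Open {A}: assign each demand point to its cheapest open site.
  S-α→A 3, S-β→A 1, S-γ→A 5, S-δ→A 4, S-ε→A 6
  response time 19, fixed 7 → total 26.
Compare {B}: response time 20 + fixed 7 = 27.
Compare {A, B}: response time 14 + fixed 14 = 28.
Compare {A, D}: response time 15 + fixed 13 = 28.
All other subsets cost ≥ 27. Minimum total cost: 26.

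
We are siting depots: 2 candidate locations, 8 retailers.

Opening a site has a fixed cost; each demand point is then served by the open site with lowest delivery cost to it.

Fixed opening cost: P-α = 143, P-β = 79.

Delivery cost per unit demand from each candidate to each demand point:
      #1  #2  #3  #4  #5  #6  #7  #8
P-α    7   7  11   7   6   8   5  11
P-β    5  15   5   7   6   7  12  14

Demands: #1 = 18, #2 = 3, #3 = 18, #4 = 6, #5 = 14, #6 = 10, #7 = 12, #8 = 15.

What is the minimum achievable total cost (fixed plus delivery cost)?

Open {P-α, P-β}: assign each demand point to its cheapest open site.
  #1→P-β 18×5=90, #2→P-α 3×7=21, #3→P-β 18×5=90, #4→P-α 6×7=42, #5→P-α 14×6=84, #6→P-β 10×7=70, #7→P-α 12×5=60, #8→P-α 15×11=165
  delivery cost 622, fixed 222 → total 844.
Compare {P-β}: delivery cost 775 + fixed 79 = 854.
Compare {P-α}: delivery cost 776 + fixed 143 = 919.

844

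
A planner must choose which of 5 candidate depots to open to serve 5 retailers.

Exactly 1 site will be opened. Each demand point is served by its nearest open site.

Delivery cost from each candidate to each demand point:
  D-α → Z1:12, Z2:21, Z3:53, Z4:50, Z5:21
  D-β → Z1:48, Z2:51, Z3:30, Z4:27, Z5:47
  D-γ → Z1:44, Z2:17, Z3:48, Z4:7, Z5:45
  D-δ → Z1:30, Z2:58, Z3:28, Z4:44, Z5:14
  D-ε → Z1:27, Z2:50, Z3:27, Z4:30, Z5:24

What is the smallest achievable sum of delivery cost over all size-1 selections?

Open {D-α}.
  Z1→D-α 12, Z2→D-α 21, Z3→D-α 53, Z4→D-α 50, Z5→D-α 21  ⇒ total 157.
Compare {D-ε}: total 158.
Compare {D-γ}: total 161.
No size-1 selection does better; minimum is 157.

157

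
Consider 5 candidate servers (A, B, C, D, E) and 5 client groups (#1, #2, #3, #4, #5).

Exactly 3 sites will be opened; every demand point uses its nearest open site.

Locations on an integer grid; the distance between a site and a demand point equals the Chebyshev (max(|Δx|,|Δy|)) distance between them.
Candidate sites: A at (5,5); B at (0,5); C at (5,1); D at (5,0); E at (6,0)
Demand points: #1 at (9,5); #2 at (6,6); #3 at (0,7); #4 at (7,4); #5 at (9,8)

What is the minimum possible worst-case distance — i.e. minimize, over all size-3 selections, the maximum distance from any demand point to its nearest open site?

Open {A, B, C}.
  Farthest demand point is #1 at distance 4 (to A); all others are ≤ 4.
With {A, B, D} the worst case is 4.
With {A, B, E} the worst case is 4.
No size-3 selection achieves below 4.

4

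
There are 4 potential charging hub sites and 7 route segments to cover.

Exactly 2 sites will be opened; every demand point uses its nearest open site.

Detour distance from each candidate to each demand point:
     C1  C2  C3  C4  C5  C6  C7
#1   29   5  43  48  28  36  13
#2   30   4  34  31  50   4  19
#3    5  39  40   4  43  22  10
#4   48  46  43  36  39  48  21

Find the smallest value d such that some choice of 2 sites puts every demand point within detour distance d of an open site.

34

Open {#1, #2}.
  Farthest demand point is C3 at detour distance 34 (to #2); all others are ≤ 34.
With {#2, #4} the worst case is 39.
With {#1, #3} the worst case is 40.
No size-2 selection achieves below 34.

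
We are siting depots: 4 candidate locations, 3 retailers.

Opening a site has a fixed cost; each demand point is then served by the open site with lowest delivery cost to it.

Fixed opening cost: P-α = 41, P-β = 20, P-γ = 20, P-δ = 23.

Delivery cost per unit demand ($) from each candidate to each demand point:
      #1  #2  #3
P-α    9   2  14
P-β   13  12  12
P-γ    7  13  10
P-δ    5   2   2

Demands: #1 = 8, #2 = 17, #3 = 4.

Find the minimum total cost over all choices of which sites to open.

Open {P-δ}: assign each demand point to its cheapest open site.
  #1→P-δ 8×5=40, #2→P-δ 17×2=34, #3→P-δ 4×2=8
  delivery cost 82, fixed 23 → total 105.
Compare {P-β, P-δ}: delivery cost 82 + fixed 43 = 125.
Compare {P-γ, P-δ}: delivery cost 82 + fixed 43 = 125.
Compare {P-β, P-γ, P-δ}: delivery cost 82 + fixed 63 = 145.
All other subsets cost ≥ 125. Minimum total cost: 105.

105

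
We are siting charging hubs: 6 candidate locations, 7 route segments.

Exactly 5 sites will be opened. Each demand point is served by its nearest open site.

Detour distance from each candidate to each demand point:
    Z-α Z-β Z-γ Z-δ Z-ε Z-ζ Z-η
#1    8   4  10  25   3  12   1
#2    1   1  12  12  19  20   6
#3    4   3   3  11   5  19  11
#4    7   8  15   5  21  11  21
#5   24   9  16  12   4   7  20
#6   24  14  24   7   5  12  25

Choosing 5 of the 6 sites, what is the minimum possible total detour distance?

Open {#1, #2, #3, #4, #5}.
  Z-α→#2 1, Z-β→#2 1, Z-γ→#3 3, Z-δ→#4 5, Z-ε→#1 3, Z-ζ→#5 7, Z-η→#1 1  ⇒ total 21.
Compare {#1, #2, #3, #5, #6}: total 23.
Compare {#1, #2, #3, #4, #6}: total 25.
No size-5 selection does better; minimum is 21.

21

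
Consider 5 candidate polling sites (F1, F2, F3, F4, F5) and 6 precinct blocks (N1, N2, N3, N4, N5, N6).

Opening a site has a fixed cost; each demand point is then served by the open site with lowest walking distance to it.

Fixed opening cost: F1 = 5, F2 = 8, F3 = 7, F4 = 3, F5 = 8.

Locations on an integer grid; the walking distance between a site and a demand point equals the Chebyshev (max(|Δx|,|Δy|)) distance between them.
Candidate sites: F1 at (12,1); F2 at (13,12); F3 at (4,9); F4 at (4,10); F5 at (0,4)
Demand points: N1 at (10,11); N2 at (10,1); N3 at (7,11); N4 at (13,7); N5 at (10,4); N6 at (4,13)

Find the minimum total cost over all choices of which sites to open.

31

Open {F1, F4}: assign each demand point to its cheapest open site.
  N1→F4 6, N2→F1 2, N3→F4 3, N4→F1 6, N5→F1 3, N6→F4 3
  walking distance 23, fixed 8 → total 31.
Compare {F1, F2, F4}: walking distance 19 + fixed 16 = 35.
Compare {F1, F3}: walking distance 24 + fixed 12 = 36.
Compare {F1, F3, F4}: walking distance 23 + fixed 15 = 38.
All other subsets cost ≥ 35. Minimum total cost: 31.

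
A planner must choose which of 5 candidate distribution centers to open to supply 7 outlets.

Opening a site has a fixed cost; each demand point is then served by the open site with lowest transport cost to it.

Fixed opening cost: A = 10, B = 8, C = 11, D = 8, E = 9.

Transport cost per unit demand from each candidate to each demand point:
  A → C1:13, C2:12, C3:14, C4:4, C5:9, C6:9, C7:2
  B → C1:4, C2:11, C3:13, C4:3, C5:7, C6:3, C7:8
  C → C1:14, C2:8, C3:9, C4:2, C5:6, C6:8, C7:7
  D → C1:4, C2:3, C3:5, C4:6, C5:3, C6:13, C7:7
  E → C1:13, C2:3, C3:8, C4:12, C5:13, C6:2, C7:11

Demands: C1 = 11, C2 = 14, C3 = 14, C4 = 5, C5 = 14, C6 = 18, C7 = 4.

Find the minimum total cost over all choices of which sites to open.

Open {A, D, E}: assign each demand point to its cheapest open site.
  C1→D 11×4=44, C2→D 14×3=42, C3→D 14×5=70, C4→A 5×4=20, C5→D 14×3=42, C6→E 18×2=36, C7→A 4×2=8
  transport cost 262, fixed 27 → total 289.
Compare {A, C, D, E}: transport cost 252 + fixed 38 = 290.
Compare {A, B, D, E}: transport cost 257 + fixed 35 = 292.
Compare {A, B, C, D, E}: transport cost 252 + fixed 46 = 298.
All other subsets cost ≥ 290. Minimum total cost: 289.

289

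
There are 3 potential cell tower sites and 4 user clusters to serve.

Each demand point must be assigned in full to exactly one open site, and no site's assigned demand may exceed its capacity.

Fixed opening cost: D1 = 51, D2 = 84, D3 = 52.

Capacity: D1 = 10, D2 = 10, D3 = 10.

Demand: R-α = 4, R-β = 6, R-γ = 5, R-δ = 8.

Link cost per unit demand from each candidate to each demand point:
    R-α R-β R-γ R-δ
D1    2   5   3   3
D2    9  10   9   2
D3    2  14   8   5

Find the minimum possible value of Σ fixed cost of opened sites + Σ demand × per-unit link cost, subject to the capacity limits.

281

Open {D1, D2, D3}; cheapest assignment that respects the capacities:
  D1 (cap 10, load 10): R-α, R-β — cost 4×2 + 6×5 = 38
  D2 (cap 10, load 8): R-δ — cost 8×2 = 16
  D3 (cap 10, load 5): R-γ — cost 5×8 = 40
  Shipping 94, fixed 187 → total 281.
  Any other capacity-feasible assignment to {D1, D2, D3} ships for at least 94.
Total demand is 23 and no other set of sites has combined capacity ≥ 23, so {D1, D2, D3} is the only feasible choice of open sites. Minimum: 281.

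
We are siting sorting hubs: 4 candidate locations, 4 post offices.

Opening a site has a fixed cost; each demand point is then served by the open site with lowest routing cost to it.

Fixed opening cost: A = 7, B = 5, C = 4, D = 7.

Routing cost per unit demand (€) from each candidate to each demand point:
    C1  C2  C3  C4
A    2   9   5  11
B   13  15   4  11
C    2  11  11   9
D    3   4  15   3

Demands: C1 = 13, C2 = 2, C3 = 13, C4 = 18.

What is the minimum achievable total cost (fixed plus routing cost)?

156

Open {B, C, D}: assign each demand point to its cheapest open site.
  C1→C 13×2=26, C2→D 2×4=8, C3→B 13×4=52, C4→D 18×3=54
  routing cost 140, fixed 16 → total 156.
Compare {A, B, D}: routing cost 140 + fixed 19 = 159.
Compare {A, B, C, D}: routing cost 140 + fixed 23 = 163.
Compare {B, D}: routing cost 153 + fixed 12 = 165.
All other subsets cost ≥ 159. Minimum total cost: 156.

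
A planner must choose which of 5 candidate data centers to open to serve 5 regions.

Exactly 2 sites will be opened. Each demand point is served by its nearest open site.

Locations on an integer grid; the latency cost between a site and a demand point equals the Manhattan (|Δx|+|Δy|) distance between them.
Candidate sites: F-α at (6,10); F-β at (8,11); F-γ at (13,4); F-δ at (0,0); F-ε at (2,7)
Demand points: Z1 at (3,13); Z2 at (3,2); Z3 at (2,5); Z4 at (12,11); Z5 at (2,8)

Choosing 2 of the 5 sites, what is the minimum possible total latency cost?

20

Open {F-β, F-ε}.
  Z1→F-β 7, Z2→F-ε 6, Z3→F-ε 2, Z4→F-β 4, Z5→F-ε 1  ⇒ total 20.
Compare {F-α, F-ε}: total 22.
Compare {F-γ, F-ε}: total 24.
No size-2 selection does better; minimum is 20.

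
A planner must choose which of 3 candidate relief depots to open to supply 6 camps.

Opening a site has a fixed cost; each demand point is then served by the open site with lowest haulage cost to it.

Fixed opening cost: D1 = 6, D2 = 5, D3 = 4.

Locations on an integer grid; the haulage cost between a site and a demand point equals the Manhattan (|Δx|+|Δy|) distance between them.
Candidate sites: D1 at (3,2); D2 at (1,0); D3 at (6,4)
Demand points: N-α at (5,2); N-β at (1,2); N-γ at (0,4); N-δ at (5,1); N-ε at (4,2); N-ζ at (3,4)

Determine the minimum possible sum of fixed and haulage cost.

21

Open {D1}: assign each demand point to its cheapest open site.
  N-α→D1 2, N-β→D1 2, N-γ→D1 5, N-δ→D1 3, N-ε→D1 1, N-ζ→D1 2
  haulage cost 15, fixed 6 → total 21.
Compare {D1, D3}: haulage cost 15 + fixed 10 = 25.
Compare {D1, D2}: haulage cost 15 + fixed 11 = 26.
Compare {D2, D3}: haulage cost 21 + fixed 9 = 30.
All other subsets cost ≥ 25. Minimum total cost: 21.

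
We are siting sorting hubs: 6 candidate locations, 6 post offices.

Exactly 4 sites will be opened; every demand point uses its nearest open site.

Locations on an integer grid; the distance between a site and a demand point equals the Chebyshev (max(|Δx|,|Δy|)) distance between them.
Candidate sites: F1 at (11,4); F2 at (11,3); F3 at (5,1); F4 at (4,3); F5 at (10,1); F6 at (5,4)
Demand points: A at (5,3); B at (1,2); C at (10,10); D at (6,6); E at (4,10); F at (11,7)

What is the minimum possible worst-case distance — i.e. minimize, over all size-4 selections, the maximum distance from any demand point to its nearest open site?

Open {F1, F2, F3, F6}.
  Farthest demand point is C at distance 6 (to F1); all others are ≤ 6.
With {F1, F2, F4, F6} the worst case is 6.
With {F1, F2, F5, F6} the worst case is 6.
No size-4 selection achieves below 6.

6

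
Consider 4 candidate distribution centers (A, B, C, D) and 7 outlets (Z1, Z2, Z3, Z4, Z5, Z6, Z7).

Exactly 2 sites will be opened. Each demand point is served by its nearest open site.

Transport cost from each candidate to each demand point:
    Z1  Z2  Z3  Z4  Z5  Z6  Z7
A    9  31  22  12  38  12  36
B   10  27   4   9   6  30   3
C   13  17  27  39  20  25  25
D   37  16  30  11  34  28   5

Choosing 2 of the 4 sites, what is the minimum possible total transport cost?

70

Open {A, B}.
  Z1→A 9, Z2→B 27, Z3→B 4, Z4→B 9, Z5→B 6, Z6→A 12, Z7→B 3  ⇒ total 70.
Compare {B, C}: total 74.
Compare {B, D}: total 76.
No size-2 selection does better; minimum is 70.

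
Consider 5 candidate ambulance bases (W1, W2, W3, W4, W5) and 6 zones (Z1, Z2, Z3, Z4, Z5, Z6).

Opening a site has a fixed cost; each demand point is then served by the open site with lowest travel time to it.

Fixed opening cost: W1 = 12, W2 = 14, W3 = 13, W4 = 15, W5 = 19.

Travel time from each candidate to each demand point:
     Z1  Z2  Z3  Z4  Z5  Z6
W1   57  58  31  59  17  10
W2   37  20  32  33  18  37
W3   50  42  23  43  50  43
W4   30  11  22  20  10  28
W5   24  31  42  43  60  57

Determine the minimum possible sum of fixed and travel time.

130

Open {W1, W4}: assign each demand point to its cheapest open site.
  Z1→W4 30, Z2→W4 11, Z3→W4 22, Z4→W4 20, Z5→W4 10, Z6→W1 10
  travel time 103, fixed 27 → total 130.
Compare {W4}: travel time 121 + fixed 15 = 136.
Compare {W1, W3, W4}: travel time 103 + fixed 40 = 143.
Compare {W1, W4, W5}: travel time 97 + fixed 46 = 143.
All other subsets cost ≥ 136. Minimum total cost: 130.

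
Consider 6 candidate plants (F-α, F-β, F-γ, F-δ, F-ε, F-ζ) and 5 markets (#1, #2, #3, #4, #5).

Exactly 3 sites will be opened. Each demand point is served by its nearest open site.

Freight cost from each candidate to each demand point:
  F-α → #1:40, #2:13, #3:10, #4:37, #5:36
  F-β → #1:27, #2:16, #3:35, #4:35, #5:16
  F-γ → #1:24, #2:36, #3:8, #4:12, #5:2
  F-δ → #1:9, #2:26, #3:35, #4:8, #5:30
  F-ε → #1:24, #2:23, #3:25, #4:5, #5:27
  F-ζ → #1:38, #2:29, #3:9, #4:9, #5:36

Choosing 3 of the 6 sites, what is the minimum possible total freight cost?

Open {F-α, F-γ, F-δ}.
  #1→F-δ 9, #2→F-α 13, #3→F-γ 8, #4→F-δ 8, #5→F-γ 2  ⇒ total 40.
Compare {F-β, F-γ, F-δ}: total 43.
Compare {F-γ, F-δ, F-ε}: total 47.
No size-3 selection does better; minimum is 40.

40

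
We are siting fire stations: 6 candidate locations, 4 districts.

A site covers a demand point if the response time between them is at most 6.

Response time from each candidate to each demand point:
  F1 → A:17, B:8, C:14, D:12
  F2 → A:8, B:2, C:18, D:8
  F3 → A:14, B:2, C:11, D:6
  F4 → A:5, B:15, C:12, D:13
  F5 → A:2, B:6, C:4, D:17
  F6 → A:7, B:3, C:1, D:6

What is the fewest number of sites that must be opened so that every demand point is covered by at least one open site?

2

Coverage sets (demand points within 6 of each site):
  F1: {}
  F2: {B}
  F3: {B, D}
  F4: {A}
  F5: {A, B, C}
  F6: {B, C, D}
No single site covers all 4 demand points.
But {F3, F5} covers everything, so the minimum is 2.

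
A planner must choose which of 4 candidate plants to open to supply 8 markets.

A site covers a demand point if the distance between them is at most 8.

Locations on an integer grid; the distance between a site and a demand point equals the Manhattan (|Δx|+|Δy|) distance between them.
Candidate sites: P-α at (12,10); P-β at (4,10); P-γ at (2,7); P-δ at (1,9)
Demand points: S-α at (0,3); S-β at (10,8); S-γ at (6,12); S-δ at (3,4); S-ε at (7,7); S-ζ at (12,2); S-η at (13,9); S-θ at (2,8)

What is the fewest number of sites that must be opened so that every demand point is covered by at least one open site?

Coverage sets (demand points within 8 of each site):
  P-α: {S-β, S-γ, S-ε, S-ζ, S-η}
  P-β: {S-β, S-γ, S-δ, S-ε, S-θ}
  P-γ: {S-α, S-δ, S-ε, S-θ}
  P-δ: {S-α, S-γ, S-δ, S-ε, S-θ}
No single site covers all 8 demand points.
But {P-α, P-γ} covers everything, so the minimum is 2.

2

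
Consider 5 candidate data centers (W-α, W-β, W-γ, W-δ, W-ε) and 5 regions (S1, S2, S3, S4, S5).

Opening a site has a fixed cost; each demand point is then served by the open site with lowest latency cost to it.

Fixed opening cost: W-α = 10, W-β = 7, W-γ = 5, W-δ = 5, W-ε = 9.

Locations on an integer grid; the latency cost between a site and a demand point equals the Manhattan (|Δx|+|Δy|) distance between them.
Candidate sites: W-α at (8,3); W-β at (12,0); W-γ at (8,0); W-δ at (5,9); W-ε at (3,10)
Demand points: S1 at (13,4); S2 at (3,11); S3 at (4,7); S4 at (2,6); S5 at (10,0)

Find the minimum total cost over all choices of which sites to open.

Open {W-β, W-δ}: assign each demand point to its cheapest open site.
  S1→W-β 5, S2→W-δ 4, S3→W-δ 3, S4→W-δ 6, S5→W-β 2
  latency cost 20, fixed 12 → total 32.
Compare {W-β, W-ε}: latency cost 17 + fixed 16 = 33.
Compare {W-γ, W-δ}: latency cost 24 + fixed 10 = 34.
Compare {W-γ, W-ε}: latency cost 21 + fixed 14 = 35.
All other subsets cost ≥ 33. Minimum total cost: 32.

32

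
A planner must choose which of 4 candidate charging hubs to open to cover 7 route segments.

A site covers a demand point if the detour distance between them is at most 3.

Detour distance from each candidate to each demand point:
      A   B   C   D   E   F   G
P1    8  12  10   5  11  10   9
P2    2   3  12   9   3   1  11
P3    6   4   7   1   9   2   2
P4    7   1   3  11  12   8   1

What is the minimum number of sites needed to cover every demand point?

Coverage sets (demand points within 3 of each site):
  P1: {}
  P2: {A, B, E, F}
  P3: {D, F, G}
  P4: {B, C, G}
No 2 sites suffice: every size-2 union leaves at least one demand point uncovered.
But {P2, P3, P4} covers everything, so the minimum is 3.

3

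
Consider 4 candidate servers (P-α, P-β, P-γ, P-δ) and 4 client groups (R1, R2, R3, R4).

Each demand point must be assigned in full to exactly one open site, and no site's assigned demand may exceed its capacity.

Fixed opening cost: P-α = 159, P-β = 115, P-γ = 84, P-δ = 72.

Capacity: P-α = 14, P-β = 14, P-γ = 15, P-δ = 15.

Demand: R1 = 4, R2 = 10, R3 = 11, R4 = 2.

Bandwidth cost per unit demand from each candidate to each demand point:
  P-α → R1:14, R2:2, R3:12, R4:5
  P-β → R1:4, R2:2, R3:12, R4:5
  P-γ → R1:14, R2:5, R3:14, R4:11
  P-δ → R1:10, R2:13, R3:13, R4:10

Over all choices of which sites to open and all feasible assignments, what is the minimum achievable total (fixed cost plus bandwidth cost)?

386

Open {P-β, P-δ}; cheapest assignment that respects the capacities:
  P-β (cap 14, load 14): R1, R2 — cost 4×4 + 10×2 = 36
  P-δ (cap 15, load 13): R3, R4 — cost 11×13 + 2×10 = 163
  Shipping 199, fixed 187 → total 386.
  Any other capacity-feasible assignment to {P-β, P-δ} ships for at least 199.
Compare {P-β, P-γ}: its best feasible assignment gives total 411.
Compare {P-γ, P-δ}: its best feasible assignment gives total 411.
Every other set of open sites that can feasibly serve all demand totals ≥ 411 even under its best assignment. Minimum: 386.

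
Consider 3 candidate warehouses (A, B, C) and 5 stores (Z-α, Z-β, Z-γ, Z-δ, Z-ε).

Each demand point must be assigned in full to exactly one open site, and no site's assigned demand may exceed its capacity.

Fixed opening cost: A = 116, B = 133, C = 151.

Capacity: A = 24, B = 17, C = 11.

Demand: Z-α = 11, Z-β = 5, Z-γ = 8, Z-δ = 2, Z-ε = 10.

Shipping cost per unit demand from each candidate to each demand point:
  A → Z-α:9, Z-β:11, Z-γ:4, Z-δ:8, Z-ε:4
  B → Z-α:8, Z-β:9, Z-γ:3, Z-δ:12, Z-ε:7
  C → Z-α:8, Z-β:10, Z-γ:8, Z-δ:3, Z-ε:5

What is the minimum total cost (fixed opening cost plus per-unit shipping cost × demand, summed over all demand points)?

Open {A, B}; cheapest assignment that respects the capacities:
  A (cap 24, load 20): Z-γ, Z-δ, Z-ε — cost 8×4 + 2×8 + 10×4 = 88
  B (cap 17, load 16): Z-α, Z-β — cost 11×8 + 5×9 = 133
  Shipping 221, fixed 249 → total 470.
  Any other capacity-feasible assignment to {A, B} ships for at least 221.
Compare {A, B, C}: its best feasible assignment gives total 611.
Every other set of open sites that can feasibly serve all demand totals ≥ 611 even under its best assignment. Minimum: 470.

470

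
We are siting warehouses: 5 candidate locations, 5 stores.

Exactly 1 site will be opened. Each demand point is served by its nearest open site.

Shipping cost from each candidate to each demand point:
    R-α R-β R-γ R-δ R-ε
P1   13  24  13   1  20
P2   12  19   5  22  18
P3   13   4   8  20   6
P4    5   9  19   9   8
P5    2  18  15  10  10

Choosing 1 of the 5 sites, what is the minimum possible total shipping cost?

50

Open {P4}.
  R-α→P4 5, R-β→P4 9, R-γ→P4 19, R-δ→P4 9, R-ε→P4 8  ⇒ total 50.
Compare {P3}: total 51.
Compare {P5}: total 55.
No size-1 selection does better; minimum is 50.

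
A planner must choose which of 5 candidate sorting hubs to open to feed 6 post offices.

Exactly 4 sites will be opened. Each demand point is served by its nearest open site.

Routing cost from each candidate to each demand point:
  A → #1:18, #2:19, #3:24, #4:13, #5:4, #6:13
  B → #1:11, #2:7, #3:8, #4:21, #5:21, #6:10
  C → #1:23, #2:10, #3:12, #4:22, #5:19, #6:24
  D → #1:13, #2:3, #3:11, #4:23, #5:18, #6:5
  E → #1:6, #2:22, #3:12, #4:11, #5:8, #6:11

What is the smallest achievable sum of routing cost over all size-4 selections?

37

Open {A, B, D, E}.
  #1→E 6, #2→D 3, #3→B 8, #4→E 11, #5→A 4, #6→D 5  ⇒ total 37.
Compare {A, C, D, E}: total 40.
Compare {B, C, D, E}: total 41.
No size-4 selection does better; minimum is 37.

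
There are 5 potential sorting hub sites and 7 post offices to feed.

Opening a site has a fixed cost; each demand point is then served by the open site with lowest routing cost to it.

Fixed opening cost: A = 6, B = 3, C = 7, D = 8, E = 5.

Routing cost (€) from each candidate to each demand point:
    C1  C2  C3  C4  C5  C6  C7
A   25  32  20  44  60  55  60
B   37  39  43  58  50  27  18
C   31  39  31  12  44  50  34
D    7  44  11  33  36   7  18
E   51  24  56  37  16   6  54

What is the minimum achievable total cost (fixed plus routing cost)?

114

Open {C, D, E}: assign each demand point to its cheapest open site.
  C1→D 7, C2→E 24, C3→D 11, C4→C 12, C5→E 16, C6→E 6, C7→D 18
  routing cost 94, fixed 20 → total 114.
Compare {B, C, D, E}: routing cost 94 + fixed 23 = 117.
Compare {A, C, D, E}: routing cost 94 + fixed 26 = 120.
Compare {A, B, C, D, E}: routing cost 94 + fixed 29 = 123.
All other subsets cost ≥ 117. Minimum total cost: 114.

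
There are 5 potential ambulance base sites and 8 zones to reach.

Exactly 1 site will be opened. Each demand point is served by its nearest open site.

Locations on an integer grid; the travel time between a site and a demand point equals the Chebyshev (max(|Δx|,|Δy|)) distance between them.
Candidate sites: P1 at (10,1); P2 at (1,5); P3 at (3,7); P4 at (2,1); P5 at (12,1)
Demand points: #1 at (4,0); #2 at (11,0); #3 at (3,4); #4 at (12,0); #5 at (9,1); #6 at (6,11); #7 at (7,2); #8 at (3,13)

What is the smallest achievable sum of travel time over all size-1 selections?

Open {P1}.
  #1→P1 6, #2→P1 1, #3→P1 7, #4→P1 2, #5→P1 1, #6→P1 10, #7→P1 3, #8→P1 12  ⇒ total 42.
Compare {P3}: total 48.
Compare {P5}: total 49.
No size-1 selection does better; minimum is 42.

42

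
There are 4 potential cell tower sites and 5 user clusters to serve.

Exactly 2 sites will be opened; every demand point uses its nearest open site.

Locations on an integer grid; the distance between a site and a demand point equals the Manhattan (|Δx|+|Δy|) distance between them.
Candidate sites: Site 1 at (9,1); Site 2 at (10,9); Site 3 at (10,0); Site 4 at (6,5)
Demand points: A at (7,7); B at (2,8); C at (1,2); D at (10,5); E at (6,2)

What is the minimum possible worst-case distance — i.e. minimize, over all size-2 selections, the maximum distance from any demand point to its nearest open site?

8

Open {Site 1, Site 4}.
  Farthest demand point is C at distance 8 (to Site 4); all others are ≤ 8.
With {Site 2, Site 4} the worst case is 8.
With {Site 3, Site 4} the worst case is 8.
No size-2 selection achieves below 8.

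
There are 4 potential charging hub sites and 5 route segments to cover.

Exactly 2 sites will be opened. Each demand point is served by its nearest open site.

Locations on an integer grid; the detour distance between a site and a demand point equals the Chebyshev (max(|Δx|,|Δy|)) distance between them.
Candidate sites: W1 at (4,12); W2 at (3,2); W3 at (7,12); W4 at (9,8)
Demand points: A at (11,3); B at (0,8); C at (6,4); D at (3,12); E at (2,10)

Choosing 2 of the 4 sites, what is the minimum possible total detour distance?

Open {W1, W4}.
  A→W4 5, B→W1 4, C→W4 4, D→W1 1, E→W1 2  ⇒ total 16.
Compare {W1, W2}: total 18.
Compare {W1, W3}: total 24.
No size-2 selection does better; minimum is 16.

16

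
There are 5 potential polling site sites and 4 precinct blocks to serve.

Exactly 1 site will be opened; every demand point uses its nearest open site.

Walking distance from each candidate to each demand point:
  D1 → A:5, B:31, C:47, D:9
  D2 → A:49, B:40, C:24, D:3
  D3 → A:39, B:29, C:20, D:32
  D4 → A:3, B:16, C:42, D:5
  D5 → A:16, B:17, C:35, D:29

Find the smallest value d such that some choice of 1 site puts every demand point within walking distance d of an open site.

35

Open {D5}.
  Farthest demand point is C at walking distance 35 (to D5); all others are ≤ 35.
With {D3} the worst case is 39.
With {D4} the worst case is 42.
No size-1 selection achieves below 35.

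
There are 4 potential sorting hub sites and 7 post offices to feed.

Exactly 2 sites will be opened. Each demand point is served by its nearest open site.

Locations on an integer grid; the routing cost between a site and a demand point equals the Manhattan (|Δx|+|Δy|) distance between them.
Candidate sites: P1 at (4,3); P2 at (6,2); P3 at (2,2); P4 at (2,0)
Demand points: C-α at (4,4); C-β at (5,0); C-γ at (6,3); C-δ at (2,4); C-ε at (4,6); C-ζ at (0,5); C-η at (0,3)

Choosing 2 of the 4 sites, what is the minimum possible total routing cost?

20

Open {P1, P3}.
  C-α→P1 1, C-β→P1 4, C-γ→P1 2, C-δ→P3 2, C-ε→P1 3, C-ζ→P3 5, C-η→P3 3  ⇒ total 20.
Compare {P1, P2}: total 21.
Compare {P1, P4}: total 22.
No size-2 selection does better; minimum is 20.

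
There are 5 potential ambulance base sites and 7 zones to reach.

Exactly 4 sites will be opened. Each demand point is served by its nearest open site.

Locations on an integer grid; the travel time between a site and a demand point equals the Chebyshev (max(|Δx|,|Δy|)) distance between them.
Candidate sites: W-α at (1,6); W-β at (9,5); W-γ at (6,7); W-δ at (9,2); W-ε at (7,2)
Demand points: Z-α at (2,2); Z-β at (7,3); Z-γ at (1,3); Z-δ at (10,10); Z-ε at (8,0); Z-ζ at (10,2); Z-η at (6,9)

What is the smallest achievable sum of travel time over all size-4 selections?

Open {W-α, W-γ, W-δ, W-ε}.
  Z-α→W-α 4, Z-β→W-ε 1, Z-γ→W-α 3, Z-δ→W-γ 4, Z-ε→W-δ 2, Z-ζ→W-δ 1, Z-η→W-γ 2  ⇒ total 17.
Compare {W-α, W-β, W-γ, W-δ}: total 18.
Compare {W-α, W-β, W-γ, W-ε}: total 19.
No size-4 selection does better; minimum is 17.

17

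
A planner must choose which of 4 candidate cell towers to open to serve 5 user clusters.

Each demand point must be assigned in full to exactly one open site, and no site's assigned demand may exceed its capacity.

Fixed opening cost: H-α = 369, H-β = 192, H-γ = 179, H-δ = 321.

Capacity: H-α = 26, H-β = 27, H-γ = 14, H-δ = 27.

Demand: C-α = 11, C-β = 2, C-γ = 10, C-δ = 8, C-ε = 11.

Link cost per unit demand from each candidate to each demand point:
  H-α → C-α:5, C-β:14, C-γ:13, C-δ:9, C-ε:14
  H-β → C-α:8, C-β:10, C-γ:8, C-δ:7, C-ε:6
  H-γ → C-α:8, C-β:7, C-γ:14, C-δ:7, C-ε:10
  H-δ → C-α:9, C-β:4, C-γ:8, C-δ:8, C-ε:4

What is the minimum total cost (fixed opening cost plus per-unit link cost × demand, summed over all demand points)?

789

Open {H-β, H-δ}; cheapest assignment that respects the capacities:
  H-β (cap 27, load 19): C-α, C-δ — cost 11×8 + 8×7 = 144
  H-δ (cap 27, load 23): C-β, C-γ, C-ε — cost 2×4 + 10×8 + 11×4 = 132
  Shipping 276, fixed 513 → total 789.
  Any other capacity-feasible assignment to {H-β, H-δ} ships for at least 276.
Compare {H-α, H-β}: its best feasible assignment gives total 854.
Compare {H-α, H-δ}: its best feasible assignment gives total 949.
Every other set of open sites that can feasibly serve all demand totals ≥ 854 even under its best assignment. Minimum: 789.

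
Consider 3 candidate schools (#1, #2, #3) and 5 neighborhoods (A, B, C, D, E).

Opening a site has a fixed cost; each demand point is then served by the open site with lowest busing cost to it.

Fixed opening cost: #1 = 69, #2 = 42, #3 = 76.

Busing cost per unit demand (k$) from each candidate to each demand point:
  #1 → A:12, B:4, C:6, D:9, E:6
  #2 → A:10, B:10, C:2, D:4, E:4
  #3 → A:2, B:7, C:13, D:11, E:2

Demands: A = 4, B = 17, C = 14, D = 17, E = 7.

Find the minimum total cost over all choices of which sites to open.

Open {#1, #2}: assign each demand point to its cheapest open site.
  A→#2 4×10=40, B→#1 17×4=68, C→#2 14×2=28, D→#2 17×4=68, E→#2 7×4=28
  busing cost 232, fixed 111 → total 343.
Compare {#2, #3}: busing cost 237 + fixed 118 = 355.
Compare {#1, #2, #3}: busing cost 186 + fixed 187 = 373.
Compare {#2}: busing cost 334 + fixed 42 = 376.
All other subsets cost ≥ 355. Minimum total cost: 343.

343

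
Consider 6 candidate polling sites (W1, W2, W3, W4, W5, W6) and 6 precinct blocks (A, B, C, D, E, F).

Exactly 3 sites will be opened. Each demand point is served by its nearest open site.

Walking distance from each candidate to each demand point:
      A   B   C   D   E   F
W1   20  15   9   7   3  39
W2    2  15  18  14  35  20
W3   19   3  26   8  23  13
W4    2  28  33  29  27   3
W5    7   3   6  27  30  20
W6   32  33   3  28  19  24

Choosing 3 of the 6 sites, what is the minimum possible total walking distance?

Open {W1, W4, W5}.
  A→W4 2, B→W5 3, C→W5 6, D→W1 7, E→W1 3, F→W4 3  ⇒ total 24.
Compare {W1, W3, W4}: total 27.
Compare {W1, W4, W6}: total 33.
No size-3 selection does better; minimum is 24.

24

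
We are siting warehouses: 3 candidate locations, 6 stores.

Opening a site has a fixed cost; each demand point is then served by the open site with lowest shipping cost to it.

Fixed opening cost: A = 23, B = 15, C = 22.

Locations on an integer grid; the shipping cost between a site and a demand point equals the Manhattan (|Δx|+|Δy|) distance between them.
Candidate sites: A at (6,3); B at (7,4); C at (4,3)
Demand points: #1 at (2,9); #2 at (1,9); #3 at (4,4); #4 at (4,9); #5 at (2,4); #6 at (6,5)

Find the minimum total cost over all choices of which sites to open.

53

Open {C}: assign each demand point to its cheapest open site.
  #1→C 8, #2→C 9, #3→C 1, #4→C 6, #5→C 3, #6→C 4
  shipping cost 31, fixed 22 → total 53.
Compare {B}: shipping cost 39 + fixed 15 = 54.
Compare {A}: shipping cost 39 + fixed 23 = 62.
Compare {B, C}: shipping cost 29 + fixed 37 = 66.
All other subsets cost ≥ 54. Minimum total cost: 53.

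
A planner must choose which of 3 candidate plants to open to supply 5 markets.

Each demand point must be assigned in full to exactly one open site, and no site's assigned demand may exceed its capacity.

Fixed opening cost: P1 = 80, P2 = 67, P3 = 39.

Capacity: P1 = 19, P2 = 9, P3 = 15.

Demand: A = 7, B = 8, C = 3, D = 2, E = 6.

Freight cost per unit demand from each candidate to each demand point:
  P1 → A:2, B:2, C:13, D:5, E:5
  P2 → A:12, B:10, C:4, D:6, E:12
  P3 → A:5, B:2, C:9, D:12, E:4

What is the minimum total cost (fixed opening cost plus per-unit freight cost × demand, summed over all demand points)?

210

Open {P1, P3}; cheapest assignment that respects the capacities:
  P1 (cap 19, load 17): A, B, D — cost 7×2 + 8×2 + 2×5 = 40
  P3 (cap 15, load 9): C, E — cost 3×9 + 6×4 = 51
  Shipping 91, fixed 119 → total 210.
  Any other capacity-feasible assignment to {P1, P3} ships for at least 91.
Compare {P1, P2, P3}: its best feasible assignment gives total 262.
Compare {P1, P2}: its best feasible assignment gives total 271.
Every other set of open sites that can feasibly serve all demand totals ≥ 262 even under its best assignment. Minimum: 210.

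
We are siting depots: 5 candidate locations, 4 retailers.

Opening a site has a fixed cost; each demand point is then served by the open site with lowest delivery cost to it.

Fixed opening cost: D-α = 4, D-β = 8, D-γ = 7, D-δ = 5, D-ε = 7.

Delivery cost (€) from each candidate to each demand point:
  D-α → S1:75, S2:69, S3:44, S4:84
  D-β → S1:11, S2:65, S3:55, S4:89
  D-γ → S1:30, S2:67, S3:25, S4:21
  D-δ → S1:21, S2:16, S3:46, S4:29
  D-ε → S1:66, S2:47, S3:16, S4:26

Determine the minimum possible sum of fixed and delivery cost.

Open {D-β, D-δ, D-ε}: assign each demand point to its cheapest open site.
  S1→D-β 11, S2→D-δ 16, S3→D-ε 16, S4→D-ε 26
  delivery cost 69, fixed 20 → total 89.
Compare {D-δ, D-ε}: delivery cost 79 + fixed 12 = 91.
Compare {D-β, D-γ, D-δ, D-ε}: delivery cost 64 + fixed 27 = 91.
Compare {D-β, D-γ, D-δ}: delivery cost 73 + fixed 20 = 93.
All other subsets cost ≥ 91. Minimum total cost: 89.

89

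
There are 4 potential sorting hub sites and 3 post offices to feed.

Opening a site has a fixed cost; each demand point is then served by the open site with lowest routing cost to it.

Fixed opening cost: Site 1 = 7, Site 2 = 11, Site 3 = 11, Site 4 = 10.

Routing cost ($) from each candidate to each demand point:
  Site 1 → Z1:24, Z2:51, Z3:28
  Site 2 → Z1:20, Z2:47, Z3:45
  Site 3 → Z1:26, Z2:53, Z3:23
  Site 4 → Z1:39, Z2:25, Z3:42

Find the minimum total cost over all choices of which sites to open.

94

Open {Site 1, Site 4}: assign each demand point to its cheapest open site.
  Z1→Site 1 24, Z2→Site 4 25, Z3→Site 1 28
  routing cost 77, fixed 17 → total 94.
Compare {Site 3, Site 4}: routing cost 74 + fixed 21 = 95.
Compare {Site 1, Site 3, Site 4}: routing cost 72 + fixed 28 = 100.
Compare {Site 2, Site 3, Site 4}: routing cost 68 + fixed 32 = 100.
All other subsets cost ≥ 95. Minimum total cost: 94.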